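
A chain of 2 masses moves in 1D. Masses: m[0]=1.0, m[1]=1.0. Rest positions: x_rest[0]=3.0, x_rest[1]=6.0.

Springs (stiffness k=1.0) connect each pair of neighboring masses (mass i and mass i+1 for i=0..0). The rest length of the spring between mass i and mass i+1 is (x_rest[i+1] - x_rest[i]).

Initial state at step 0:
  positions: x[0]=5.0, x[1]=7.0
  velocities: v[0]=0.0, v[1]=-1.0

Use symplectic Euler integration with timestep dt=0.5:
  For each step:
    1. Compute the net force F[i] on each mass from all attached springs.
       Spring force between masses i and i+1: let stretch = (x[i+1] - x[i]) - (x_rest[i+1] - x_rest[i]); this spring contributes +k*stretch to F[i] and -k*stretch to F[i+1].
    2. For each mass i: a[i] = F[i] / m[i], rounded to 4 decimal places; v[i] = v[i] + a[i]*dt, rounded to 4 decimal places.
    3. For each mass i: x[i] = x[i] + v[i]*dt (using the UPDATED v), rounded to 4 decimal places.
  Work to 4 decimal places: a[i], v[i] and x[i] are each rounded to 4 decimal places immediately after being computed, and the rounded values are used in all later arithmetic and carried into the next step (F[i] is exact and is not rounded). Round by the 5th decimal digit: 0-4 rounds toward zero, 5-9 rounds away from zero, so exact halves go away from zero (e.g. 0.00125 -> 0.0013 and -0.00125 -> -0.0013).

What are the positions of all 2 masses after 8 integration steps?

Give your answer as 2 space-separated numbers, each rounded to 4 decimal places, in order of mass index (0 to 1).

Step 0: x=[5.0000 7.0000] v=[0.0000 -1.0000]
Step 1: x=[4.7500 6.7500] v=[-0.5000 -0.5000]
Step 2: x=[4.2500 6.7500] v=[-1.0000 0.0000]
Step 3: x=[3.6250 6.8750] v=[-1.2500 0.2500]
Step 4: x=[3.0625 6.9375] v=[-1.1250 0.1250]
Step 5: x=[2.7188 6.7813] v=[-0.6875 -0.3125]
Step 6: x=[2.6407 6.3594] v=[-0.1563 -0.8438]
Step 7: x=[2.7423 5.7578] v=[0.2031 -1.2032]
Step 8: x=[2.8478 5.1523] v=[0.2109 -1.2110]

Answer: 2.8478 5.1523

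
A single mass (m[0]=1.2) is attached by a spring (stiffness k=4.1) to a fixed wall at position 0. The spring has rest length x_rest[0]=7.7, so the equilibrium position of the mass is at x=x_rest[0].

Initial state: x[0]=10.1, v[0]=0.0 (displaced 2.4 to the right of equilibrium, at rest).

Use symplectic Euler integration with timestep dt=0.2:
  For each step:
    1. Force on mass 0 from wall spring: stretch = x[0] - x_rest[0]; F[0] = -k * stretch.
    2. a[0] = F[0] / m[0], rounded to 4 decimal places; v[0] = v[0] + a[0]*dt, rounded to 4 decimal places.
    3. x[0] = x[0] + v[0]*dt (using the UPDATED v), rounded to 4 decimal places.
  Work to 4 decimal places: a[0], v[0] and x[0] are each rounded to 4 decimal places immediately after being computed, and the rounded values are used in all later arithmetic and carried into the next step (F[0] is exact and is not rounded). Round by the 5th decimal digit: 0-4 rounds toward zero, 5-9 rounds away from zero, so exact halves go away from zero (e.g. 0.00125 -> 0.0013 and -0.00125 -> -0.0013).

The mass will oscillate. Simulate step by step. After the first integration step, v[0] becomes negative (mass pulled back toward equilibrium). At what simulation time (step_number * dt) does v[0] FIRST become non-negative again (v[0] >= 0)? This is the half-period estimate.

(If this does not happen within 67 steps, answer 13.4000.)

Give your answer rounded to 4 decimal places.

Step 0: x=[10.1000] v=[0.0000]
Step 1: x=[9.7720] v=[-1.6400]
Step 2: x=[9.1608] v=[-3.0559]
Step 3: x=[8.3500] v=[-4.0541]
Step 4: x=[7.4503] v=[-4.4983]
Step 5: x=[6.5848] v=[-4.3277]
Step 6: x=[5.8717] v=[-3.5656]
Step 7: x=[5.4084] v=[-2.3163]
Step 8: x=[5.2583] v=[-0.7504]
Step 9: x=[5.4419] v=[0.9181]
First v>=0 after going negative at step 9, time=1.8000

Answer: 1.8000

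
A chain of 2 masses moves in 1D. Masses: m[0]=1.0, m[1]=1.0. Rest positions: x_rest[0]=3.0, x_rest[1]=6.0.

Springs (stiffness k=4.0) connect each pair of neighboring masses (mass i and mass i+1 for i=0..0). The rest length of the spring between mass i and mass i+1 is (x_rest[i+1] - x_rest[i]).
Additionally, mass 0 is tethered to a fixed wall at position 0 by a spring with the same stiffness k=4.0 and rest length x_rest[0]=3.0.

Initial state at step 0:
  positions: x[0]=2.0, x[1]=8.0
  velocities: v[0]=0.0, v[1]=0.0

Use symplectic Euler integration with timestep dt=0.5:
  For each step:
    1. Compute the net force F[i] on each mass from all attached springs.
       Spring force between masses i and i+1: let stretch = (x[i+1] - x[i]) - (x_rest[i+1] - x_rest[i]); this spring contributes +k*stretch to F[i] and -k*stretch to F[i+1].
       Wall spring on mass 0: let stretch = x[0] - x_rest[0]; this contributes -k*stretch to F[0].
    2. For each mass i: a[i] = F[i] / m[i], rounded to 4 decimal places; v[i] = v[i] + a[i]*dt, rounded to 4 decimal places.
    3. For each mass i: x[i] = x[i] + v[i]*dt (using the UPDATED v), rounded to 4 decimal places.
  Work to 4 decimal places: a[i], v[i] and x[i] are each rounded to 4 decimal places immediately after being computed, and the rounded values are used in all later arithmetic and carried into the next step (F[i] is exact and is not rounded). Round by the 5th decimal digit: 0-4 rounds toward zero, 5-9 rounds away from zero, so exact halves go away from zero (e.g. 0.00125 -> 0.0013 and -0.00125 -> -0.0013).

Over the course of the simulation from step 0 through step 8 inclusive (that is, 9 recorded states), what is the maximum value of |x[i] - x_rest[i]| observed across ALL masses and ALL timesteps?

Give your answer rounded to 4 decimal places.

Step 0: x=[2.0000 8.0000] v=[0.0000 0.0000]
Step 1: x=[6.0000 5.0000] v=[8.0000 -6.0000]
Step 2: x=[3.0000 6.0000] v=[-6.0000 2.0000]
Step 3: x=[0.0000 7.0000] v=[-6.0000 2.0000]
Step 4: x=[4.0000 4.0000] v=[8.0000 -6.0000]
Step 5: x=[4.0000 4.0000] v=[0.0000 0.0000]
Step 6: x=[0.0000 7.0000] v=[-8.0000 6.0000]
Step 7: x=[3.0000 6.0000] v=[6.0000 -2.0000]
Step 8: x=[6.0000 5.0000] v=[6.0000 -2.0000]
Max displacement = 3.0000

Answer: 3.0000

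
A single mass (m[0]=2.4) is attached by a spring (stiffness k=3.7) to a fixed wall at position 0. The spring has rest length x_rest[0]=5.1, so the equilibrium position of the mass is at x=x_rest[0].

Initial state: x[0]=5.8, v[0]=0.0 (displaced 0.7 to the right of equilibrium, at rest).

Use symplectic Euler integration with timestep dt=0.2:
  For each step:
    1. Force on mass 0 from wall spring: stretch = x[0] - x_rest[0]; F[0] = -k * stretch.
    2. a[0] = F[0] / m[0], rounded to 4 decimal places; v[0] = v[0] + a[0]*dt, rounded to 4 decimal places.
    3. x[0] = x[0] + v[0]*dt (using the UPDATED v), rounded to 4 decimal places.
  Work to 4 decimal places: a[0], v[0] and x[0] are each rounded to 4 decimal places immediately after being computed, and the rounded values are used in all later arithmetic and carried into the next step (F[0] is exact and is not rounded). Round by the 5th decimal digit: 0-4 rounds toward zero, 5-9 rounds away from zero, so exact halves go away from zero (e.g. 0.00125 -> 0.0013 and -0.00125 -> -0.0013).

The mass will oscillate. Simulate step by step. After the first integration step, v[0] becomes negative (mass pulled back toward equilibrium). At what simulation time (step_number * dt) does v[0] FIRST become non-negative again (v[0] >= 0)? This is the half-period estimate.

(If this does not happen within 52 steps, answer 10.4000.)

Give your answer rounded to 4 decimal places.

Step 0: x=[5.8000] v=[0.0000]
Step 1: x=[5.7568] v=[-0.2158]
Step 2: x=[5.6731] v=[-0.4183]
Step 3: x=[5.5541] v=[-0.5950]
Step 4: x=[5.4071] v=[-0.7350]
Step 5: x=[5.2412] v=[-0.8297]
Step 6: x=[5.0666] v=[-0.8732]
Step 7: x=[4.8940] v=[-0.8629]
Step 8: x=[4.7341] v=[-0.7994]
Step 9: x=[4.5968] v=[-0.6866]
Step 10: x=[4.4905] v=[-0.5314]
Step 11: x=[4.4218] v=[-0.3435]
Step 12: x=[4.3949] v=[-0.1344]
Step 13: x=[4.4115] v=[0.0830]
First v>=0 after going negative at step 13, time=2.6000

Answer: 2.6000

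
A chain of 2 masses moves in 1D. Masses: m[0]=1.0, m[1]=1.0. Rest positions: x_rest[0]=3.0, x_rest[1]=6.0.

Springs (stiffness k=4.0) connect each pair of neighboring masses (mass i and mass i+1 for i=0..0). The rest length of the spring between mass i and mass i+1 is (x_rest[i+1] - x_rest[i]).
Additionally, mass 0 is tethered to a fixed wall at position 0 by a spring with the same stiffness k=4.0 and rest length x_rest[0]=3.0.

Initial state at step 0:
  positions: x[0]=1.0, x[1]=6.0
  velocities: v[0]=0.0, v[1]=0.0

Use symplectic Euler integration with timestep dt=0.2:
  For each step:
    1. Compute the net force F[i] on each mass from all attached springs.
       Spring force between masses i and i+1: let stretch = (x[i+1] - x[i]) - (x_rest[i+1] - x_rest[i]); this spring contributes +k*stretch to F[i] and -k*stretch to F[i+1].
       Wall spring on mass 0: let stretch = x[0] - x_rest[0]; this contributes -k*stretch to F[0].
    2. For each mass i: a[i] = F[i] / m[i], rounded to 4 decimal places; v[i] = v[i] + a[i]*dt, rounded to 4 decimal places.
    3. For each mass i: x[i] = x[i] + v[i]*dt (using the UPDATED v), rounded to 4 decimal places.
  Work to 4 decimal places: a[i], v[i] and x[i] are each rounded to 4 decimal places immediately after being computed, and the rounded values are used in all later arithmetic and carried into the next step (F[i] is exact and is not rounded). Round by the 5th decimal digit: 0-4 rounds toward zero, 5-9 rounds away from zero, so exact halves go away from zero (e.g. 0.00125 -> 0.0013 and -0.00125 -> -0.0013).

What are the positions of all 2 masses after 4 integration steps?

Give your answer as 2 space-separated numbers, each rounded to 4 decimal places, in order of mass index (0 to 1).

Answer: 4.2609 4.6728

Derivation:
Step 0: x=[1.0000 6.0000] v=[0.0000 0.0000]
Step 1: x=[1.6400 5.6800] v=[3.2000 -1.6000]
Step 2: x=[2.6640 5.1936] v=[5.1200 -2.4320]
Step 3: x=[3.6665 4.7825] v=[5.0125 -2.0557]
Step 4: x=[4.2609 4.6728] v=[2.9721 -0.5485]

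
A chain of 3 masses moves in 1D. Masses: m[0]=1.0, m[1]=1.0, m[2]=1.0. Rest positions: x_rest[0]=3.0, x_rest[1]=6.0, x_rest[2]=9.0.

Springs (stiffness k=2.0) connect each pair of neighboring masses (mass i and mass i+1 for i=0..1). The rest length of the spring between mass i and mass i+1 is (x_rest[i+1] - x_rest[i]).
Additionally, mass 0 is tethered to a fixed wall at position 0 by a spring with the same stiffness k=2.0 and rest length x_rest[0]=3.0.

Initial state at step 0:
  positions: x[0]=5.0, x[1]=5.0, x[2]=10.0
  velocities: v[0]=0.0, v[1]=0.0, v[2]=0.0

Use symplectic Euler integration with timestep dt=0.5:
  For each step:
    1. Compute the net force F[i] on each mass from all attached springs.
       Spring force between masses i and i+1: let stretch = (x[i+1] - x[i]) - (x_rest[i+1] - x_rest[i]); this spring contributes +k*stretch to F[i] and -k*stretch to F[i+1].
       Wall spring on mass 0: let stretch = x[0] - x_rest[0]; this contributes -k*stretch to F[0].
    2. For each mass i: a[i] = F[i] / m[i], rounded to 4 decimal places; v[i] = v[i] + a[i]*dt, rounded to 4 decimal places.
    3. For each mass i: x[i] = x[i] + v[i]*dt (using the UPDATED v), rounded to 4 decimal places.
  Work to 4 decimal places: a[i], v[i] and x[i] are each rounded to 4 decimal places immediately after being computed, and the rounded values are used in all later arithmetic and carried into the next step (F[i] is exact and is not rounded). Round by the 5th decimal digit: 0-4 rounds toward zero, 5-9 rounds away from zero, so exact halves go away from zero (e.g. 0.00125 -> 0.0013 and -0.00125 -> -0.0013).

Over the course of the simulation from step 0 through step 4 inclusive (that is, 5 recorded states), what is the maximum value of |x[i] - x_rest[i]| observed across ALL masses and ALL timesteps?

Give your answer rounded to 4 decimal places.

Step 0: x=[5.0000 5.0000 10.0000] v=[0.0000 0.0000 0.0000]
Step 1: x=[2.5000 7.5000 9.0000] v=[-5.0000 5.0000 -2.0000]
Step 2: x=[1.2500 8.2500 8.7500] v=[-2.5000 1.5000 -0.5000]
Step 3: x=[2.8750 5.7500 9.7500] v=[3.2500 -5.0000 2.0000]
Step 4: x=[4.5000 3.8125 10.2500] v=[3.2500 -3.8750 1.0000]
Max displacement = 2.2500

Answer: 2.2500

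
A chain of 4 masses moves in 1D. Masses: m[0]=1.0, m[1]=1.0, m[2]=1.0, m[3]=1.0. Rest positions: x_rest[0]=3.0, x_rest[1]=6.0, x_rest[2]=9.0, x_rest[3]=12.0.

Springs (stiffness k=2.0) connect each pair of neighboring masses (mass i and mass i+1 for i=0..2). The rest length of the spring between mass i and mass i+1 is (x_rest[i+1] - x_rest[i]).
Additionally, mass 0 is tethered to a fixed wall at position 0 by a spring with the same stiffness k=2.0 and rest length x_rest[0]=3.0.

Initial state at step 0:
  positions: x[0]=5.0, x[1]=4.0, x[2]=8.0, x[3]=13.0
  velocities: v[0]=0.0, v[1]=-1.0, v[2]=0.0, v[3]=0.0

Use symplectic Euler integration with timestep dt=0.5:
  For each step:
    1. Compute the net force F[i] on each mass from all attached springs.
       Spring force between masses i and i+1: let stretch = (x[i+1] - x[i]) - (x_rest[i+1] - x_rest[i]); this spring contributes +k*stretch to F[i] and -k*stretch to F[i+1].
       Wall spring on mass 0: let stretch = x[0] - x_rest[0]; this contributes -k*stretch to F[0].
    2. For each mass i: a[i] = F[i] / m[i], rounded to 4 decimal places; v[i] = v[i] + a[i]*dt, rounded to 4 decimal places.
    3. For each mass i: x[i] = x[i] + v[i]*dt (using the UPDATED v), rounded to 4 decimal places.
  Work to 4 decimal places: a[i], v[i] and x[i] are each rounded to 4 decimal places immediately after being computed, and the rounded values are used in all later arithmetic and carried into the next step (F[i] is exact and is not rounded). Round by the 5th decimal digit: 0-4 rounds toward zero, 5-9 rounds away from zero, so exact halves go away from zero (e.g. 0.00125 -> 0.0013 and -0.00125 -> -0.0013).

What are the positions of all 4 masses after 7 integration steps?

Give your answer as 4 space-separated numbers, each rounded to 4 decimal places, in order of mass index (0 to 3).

Answer: 1.2891 6.4063 9.5235 10.6798

Derivation:
Step 0: x=[5.0000 4.0000 8.0000 13.0000] v=[0.0000 -1.0000 0.0000 0.0000]
Step 1: x=[2.0000 6.0000 8.5000 12.0000] v=[-6.0000 4.0000 1.0000 -2.0000]
Step 2: x=[0.0000 7.2500 9.5000 10.7500] v=[-4.0000 2.5000 2.0000 -2.5000]
Step 3: x=[1.6250 6.0000 10.0000 10.3750] v=[3.2500 -2.5000 1.0000 -0.7500]
Step 4: x=[4.6250 4.5625 8.6875 11.3125] v=[6.0000 -2.8750 -2.6250 1.8750]
Step 5: x=[5.2813 5.2188 6.6250 12.4375] v=[1.3125 1.3125 -4.1250 2.2500]
Step 6: x=[3.2657 6.6094 6.7657 12.1563] v=[-4.0313 2.7812 0.2813 -0.5625]
Step 7: x=[1.2891 6.4063 9.5235 10.6798] v=[-3.9533 -0.4062 5.5156 -2.9531]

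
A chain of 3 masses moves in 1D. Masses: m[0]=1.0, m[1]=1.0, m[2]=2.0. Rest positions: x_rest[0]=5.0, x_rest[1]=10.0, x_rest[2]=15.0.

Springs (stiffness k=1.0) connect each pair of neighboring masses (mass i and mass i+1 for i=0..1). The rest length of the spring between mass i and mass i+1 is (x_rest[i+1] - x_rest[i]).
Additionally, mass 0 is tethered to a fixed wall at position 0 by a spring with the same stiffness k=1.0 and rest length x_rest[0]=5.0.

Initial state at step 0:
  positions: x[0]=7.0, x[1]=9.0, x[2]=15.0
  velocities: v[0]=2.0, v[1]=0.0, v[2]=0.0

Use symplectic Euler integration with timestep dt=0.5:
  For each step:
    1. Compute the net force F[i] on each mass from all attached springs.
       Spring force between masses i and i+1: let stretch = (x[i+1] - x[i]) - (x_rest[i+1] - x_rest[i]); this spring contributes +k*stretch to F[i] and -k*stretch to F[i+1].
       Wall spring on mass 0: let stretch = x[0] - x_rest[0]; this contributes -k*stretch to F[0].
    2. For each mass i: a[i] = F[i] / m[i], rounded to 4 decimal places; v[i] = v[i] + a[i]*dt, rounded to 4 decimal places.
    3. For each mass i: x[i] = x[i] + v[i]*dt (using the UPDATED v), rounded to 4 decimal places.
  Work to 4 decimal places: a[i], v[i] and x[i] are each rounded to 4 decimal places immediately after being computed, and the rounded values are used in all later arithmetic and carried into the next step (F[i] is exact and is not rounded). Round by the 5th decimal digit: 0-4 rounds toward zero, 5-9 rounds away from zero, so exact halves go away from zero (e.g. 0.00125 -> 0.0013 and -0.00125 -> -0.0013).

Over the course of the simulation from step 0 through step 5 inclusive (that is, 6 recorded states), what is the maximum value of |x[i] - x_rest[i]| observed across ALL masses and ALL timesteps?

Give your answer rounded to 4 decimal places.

Answer: 2.2071

Derivation:
Step 0: x=[7.0000 9.0000 15.0000] v=[2.0000 0.0000 0.0000]
Step 1: x=[6.7500 10.0000 14.8750] v=[-0.5000 2.0000 -0.2500]
Step 2: x=[5.6250 11.4063 14.7656] v=[-2.2500 2.8125 -0.2188]
Step 3: x=[4.5391 12.2071 14.8613] v=[-2.1719 1.6015 0.1914]
Step 4: x=[4.2354 11.7544 15.2503] v=[-0.6075 -0.9054 0.7779]
Step 5: x=[4.7526 10.2959 15.8273] v=[1.0343 -2.9170 1.1540]
Max displacement = 2.2071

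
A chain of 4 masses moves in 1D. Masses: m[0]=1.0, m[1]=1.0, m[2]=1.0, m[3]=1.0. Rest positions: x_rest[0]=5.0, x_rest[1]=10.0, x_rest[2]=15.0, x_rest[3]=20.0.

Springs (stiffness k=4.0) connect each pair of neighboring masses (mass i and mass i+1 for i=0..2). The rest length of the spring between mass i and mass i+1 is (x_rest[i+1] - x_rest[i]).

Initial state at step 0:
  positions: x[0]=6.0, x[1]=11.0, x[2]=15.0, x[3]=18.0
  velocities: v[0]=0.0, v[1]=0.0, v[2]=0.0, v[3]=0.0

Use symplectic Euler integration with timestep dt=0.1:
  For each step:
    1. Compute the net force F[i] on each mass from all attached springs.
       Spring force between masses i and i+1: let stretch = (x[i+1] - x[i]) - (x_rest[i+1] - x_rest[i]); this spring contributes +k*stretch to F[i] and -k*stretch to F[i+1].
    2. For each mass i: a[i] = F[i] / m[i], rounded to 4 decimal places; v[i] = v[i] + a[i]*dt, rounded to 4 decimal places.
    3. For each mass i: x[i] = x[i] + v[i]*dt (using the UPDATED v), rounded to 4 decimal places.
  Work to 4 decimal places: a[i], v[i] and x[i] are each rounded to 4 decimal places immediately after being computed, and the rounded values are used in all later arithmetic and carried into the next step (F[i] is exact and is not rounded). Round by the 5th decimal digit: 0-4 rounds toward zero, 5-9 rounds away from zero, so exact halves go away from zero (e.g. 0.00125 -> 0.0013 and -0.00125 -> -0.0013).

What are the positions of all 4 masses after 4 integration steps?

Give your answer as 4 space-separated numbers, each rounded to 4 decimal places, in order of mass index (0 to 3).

Step 0: x=[6.0000 11.0000 15.0000 18.0000] v=[0.0000 0.0000 0.0000 0.0000]
Step 1: x=[6.0000 10.9600 14.9600 18.0800] v=[0.0000 -0.4000 -0.4000 0.8000]
Step 2: x=[5.9984 10.8816 14.8848 18.2352] v=[-0.0160 -0.7840 -0.7520 1.5520]
Step 3: x=[5.9921 10.7680 14.7835 18.4564] v=[-0.0627 -1.1360 -1.0131 2.2118]
Step 4: x=[5.9769 10.6240 14.6685 18.7307] v=[-0.1523 -1.4402 -1.1501 2.7426]

Answer: 5.9769 10.6240 14.6685 18.7307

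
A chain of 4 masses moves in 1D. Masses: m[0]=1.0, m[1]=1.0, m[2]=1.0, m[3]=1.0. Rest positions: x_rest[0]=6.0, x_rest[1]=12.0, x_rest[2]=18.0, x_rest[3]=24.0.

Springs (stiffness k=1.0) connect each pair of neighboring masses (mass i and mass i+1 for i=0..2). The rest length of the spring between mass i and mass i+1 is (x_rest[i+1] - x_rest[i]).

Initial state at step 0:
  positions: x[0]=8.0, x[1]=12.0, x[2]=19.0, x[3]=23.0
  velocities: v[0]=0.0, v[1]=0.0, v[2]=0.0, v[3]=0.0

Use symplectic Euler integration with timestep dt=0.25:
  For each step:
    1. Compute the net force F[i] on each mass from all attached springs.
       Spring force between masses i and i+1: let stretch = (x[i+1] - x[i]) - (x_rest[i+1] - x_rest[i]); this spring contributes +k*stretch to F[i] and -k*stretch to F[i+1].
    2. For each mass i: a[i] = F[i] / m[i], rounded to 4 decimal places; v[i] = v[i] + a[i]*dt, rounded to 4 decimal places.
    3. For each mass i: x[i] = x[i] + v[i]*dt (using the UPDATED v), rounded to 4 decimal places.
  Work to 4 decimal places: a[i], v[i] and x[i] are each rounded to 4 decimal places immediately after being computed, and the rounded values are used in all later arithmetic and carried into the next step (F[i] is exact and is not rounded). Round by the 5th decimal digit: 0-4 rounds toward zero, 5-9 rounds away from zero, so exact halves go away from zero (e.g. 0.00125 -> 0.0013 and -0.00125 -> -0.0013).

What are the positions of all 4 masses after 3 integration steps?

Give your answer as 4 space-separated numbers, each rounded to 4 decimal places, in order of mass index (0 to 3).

Answer: 7.3437 12.9194 18.0806 23.6563

Derivation:
Step 0: x=[8.0000 12.0000 19.0000 23.0000] v=[0.0000 0.0000 0.0000 0.0000]
Step 1: x=[7.8750 12.1875 18.8125 23.1250] v=[-0.5000 0.7500 -0.7500 0.5000]
Step 2: x=[7.6445 12.5195 18.4805 23.3555] v=[-0.9219 1.3281 -1.3281 0.9219]
Step 3: x=[7.3437 12.9194 18.0806 23.6563] v=[-1.2032 1.5996 -1.5996 1.2032]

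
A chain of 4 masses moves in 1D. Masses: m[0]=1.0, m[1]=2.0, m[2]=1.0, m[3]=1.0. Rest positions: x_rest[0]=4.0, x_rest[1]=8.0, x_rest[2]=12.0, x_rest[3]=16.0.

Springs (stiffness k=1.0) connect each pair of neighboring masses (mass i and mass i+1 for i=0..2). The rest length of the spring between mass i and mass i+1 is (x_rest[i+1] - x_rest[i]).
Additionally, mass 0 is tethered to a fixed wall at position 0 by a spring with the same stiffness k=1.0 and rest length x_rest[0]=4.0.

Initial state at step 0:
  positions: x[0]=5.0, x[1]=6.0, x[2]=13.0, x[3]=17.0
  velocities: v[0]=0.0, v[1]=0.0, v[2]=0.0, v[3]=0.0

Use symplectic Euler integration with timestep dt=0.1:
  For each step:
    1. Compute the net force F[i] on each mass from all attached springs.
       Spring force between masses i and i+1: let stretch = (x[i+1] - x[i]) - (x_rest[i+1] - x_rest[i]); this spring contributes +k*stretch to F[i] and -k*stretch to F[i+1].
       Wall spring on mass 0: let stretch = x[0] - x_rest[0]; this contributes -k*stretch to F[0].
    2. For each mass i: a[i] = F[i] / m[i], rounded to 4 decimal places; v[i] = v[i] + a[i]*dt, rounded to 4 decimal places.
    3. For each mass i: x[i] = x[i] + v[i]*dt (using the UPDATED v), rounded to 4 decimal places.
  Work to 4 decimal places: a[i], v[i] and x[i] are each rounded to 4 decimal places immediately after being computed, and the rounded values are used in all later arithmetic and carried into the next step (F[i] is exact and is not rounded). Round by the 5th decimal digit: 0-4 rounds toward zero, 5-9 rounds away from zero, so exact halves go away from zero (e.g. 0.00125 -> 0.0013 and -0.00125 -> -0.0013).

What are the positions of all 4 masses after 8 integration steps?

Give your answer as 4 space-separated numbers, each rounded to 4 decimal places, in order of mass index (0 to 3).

Answer: 3.7782 6.9509 12.0966 16.9425

Derivation:
Step 0: x=[5.0000 6.0000 13.0000 17.0000] v=[0.0000 0.0000 0.0000 0.0000]
Step 1: x=[4.9600 6.0300 12.9700 17.0000] v=[-0.4000 0.3000 -0.3000 0.0000]
Step 2: x=[4.8811 6.0894 12.9109 16.9997] v=[-0.7890 0.5935 -0.5910 -0.0030]
Step 3: x=[4.7655 6.1768 12.8245 16.9985] v=[-1.1563 0.8742 -0.8643 -0.0119]
Step 4: x=[4.6163 6.2904 12.7133 16.9956] v=[-1.4917 1.1360 -1.1117 -0.0293]
Step 5: x=[4.4377 6.4277 12.5807 16.9899] v=[-1.7859 1.3734 -1.3258 -0.0575]
Step 6: x=[4.2346 6.5859 12.4307 16.9801] v=[-2.0307 1.5816 -1.5002 -0.0984]
Step 7: x=[4.0127 6.7615 12.2677 16.9648] v=[-2.2190 1.7563 -1.6297 -0.1533]
Step 8: x=[3.7782 6.9509 12.0966 16.9425] v=[-2.3454 1.8942 -1.7106 -0.2230]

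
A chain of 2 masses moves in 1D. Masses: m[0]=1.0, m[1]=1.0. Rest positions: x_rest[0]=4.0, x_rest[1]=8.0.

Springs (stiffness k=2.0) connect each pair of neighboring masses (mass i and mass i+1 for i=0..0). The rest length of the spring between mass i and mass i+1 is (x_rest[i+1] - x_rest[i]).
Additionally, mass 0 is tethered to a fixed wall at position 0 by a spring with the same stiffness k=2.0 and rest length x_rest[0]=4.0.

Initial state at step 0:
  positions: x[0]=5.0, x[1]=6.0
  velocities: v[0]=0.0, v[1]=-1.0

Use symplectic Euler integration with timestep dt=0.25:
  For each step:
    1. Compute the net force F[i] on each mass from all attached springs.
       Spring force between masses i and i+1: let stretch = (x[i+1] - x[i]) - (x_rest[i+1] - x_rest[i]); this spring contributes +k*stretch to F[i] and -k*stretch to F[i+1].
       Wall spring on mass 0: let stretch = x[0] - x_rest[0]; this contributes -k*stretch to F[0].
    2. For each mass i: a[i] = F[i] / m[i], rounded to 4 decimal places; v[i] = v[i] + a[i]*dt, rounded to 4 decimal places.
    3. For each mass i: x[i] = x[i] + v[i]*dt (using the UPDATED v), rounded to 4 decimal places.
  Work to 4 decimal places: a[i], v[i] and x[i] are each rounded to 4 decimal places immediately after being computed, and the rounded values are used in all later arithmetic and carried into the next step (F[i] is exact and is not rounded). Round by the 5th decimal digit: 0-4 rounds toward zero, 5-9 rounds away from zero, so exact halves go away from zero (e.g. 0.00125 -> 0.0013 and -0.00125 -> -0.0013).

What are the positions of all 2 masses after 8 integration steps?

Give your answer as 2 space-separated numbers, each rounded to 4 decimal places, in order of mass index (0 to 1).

Step 0: x=[5.0000 6.0000] v=[0.0000 -1.0000]
Step 1: x=[4.5000 6.1250] v=[-2.0000 0.5000]
Step 2: x=[3.6406 6.5469] v=[-3.4375 1.6875]
Step 3: x=[2.6894 7.1055] v=[-3.8047 2.2344]
Step 4: x=[1.9541 7.6121] v=[-2.9414 2.0264]
Step 5: x=[1.6817 7.9115] v=[-1.0895 1.1974]
Step 6: x=[1.9779 7.9321] v=[1.1846 0.0825]
Step 7: x=[2.7711 7.7085] v=[3.1728 -0.8946]
Step 8: x=[3.8351 7.3677] v=[4.2560 -1.3633]

Answer: 3.8351 7.3677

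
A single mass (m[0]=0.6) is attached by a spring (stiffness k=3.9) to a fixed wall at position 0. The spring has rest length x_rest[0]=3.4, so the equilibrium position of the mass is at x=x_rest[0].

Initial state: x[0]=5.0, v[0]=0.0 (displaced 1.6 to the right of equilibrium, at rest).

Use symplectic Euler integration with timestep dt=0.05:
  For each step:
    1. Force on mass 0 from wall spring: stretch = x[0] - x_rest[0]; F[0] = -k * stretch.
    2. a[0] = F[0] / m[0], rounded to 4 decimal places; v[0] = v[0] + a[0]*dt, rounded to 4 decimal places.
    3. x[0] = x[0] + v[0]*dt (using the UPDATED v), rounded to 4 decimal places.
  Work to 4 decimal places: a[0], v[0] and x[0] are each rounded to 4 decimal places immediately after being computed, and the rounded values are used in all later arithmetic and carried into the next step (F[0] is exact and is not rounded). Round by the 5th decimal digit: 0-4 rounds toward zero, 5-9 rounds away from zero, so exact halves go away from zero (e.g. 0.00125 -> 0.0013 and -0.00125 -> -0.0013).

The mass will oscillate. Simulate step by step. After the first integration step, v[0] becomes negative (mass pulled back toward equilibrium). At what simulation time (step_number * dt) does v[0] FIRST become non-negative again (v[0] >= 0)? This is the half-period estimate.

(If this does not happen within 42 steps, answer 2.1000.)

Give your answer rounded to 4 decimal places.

Step 0: x=[5.0000] v=[0.0000]
Step 1: x=[4.9740] v=[-0.5200]
Step 2: x=[4.9224] v=[-1.0316]
Step 3: x=[4.8461] v=[-1.5264]
Step 4: x=[4.7463] v=[-1.9964]
Step 5: x=[4.6246] v=[-2.4340]
Step 6: x=[4.4830] v=[-2.8320]
Step 7: x=[4.3238] v=[-3.1840]
Step 8: x=[4.1496] v=[-3.4842]
Step 9: x=[3.9632] v=[-3.7278]
Step 10: x=[3.7677] v=[-3.9108]
Step 11: x=[3.5662] v=[-4.0303]
Step 12: x=[3.3620] v=[-4.0843]
Step 13: x=[3.1584] v=[-4.0720]
Step 14: x=[2.9587] v=[-3.9935]
Step 15: x=[2.7662] v=[-3.8501]
Step 16: x=[2.5840] v=[-3.6441]
Step 17: x=[2.4151] v=[-3.3789]
Step 18: x=[2.2622] v=[-3.0588]
Step 19: x=[2.1278] v=[-2.6890]
Step 20: x=[2.0140] v=[-2.2755]
Step 21: x=[1.9227] v=[-1.8251]
Step 22: x=[1.8555] v=[-1.3450]
Step 23: x=[1.8134] v=[-0.8430]
Step 24: x=[1.7970] v=[-0.3274]
Step 25: x=[1.8067] v=[0.1936]
First v>=0 after going negative at step 25, time=1.2500

Answer: 1.2500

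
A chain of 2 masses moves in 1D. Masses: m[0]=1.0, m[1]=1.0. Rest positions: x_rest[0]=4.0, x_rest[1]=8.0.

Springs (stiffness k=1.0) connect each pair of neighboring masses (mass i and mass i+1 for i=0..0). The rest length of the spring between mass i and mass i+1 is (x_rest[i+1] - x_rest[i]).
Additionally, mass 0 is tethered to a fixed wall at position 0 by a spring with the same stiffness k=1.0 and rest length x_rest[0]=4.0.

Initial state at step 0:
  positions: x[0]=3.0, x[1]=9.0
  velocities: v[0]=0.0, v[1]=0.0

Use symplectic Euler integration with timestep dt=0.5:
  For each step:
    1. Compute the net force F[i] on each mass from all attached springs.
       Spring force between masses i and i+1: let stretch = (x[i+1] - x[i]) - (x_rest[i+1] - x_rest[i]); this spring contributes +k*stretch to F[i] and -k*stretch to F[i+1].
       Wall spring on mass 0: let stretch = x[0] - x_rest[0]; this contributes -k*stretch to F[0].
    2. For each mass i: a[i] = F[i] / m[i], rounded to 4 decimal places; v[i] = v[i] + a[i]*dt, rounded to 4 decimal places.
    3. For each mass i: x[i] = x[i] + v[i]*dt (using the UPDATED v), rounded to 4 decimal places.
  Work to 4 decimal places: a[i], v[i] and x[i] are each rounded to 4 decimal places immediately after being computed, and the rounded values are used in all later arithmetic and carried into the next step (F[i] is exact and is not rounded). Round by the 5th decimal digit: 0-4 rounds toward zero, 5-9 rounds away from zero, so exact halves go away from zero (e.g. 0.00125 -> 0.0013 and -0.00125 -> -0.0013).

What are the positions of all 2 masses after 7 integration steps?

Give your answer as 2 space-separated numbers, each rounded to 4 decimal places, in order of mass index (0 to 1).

Answer: 2.6020 8.5989

Derivation:
Step 0: x=[3.0000 9.0000] v=[0.0000 0.0000]
Step 1: x=[3.7500 8.5000] v=[1.5000 -1.0000]
Step 2: x=[4.7500 7.8125] v=[2.0000 -1.3750]
Step 3: x=[5.3282 7.3594] v=[1.1563 -0.9063]
Step 4: x=[5.0821 7.3985] v=[-0.4922 0.0781]
Step 5: x=[4.1446 7.8585] v=[-1.8751 0.9199]
Step 6: x=[3.0994 8.3900] v=[-2.0905 1.0630]
Step 7: x=[2.6020 8.5989] v=[-0.9949 0.4177]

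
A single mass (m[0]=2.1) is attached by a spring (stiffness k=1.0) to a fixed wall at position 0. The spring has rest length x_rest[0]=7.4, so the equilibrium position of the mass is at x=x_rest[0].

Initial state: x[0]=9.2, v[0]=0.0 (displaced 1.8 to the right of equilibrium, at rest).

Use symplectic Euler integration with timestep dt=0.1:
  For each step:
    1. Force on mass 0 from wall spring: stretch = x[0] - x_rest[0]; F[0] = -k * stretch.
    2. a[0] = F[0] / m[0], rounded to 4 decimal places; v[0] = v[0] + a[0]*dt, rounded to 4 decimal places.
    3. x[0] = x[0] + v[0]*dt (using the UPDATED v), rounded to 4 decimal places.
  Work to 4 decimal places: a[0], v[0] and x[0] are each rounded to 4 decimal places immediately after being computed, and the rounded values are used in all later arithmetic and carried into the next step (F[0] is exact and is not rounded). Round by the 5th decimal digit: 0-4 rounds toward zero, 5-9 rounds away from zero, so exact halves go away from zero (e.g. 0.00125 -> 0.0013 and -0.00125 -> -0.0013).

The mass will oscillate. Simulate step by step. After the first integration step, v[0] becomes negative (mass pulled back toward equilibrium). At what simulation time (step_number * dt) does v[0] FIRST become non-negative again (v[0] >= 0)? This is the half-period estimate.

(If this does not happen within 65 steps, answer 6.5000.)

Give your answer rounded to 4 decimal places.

Answer: 4.6000

Derivation:
Step 0: x=[9.2000] v=[0.0000]
Step 1: x=[9.1914] v=[-0.0857]
Step 2: x=[9.1743] v=[-0.1710]
Step 3: x=[9.1488] v=[-0.2555]
Step 4: x=[9.1149] v=[-0.3388]
Step 5: x=[9.0729] v=[-0.4205]
Step 6: x=[9.0229] v=[-0.5002]
Step 7: x=[8.9652] v=[-0.5775]
Step 8: x=[8.9000] v=[-0.6520]
Step 9: x=[8.8277] v=[-0.7234]
Step 10: x=[8.7486] v=[-0.7914]
Step 11: x=[8.6630] v=[-0.8556]
Step 12: x=[8.5714] v=[-0.9157]
Step 13: x=[8.4743] v=[-0.9715]
Step 14: x=[8.3720] v=[-1.0227]
Step 15: x=[8.2651] v=[-1.0690]
Step 16: x=[8.1541] v=[-1.1102]
Step 17: x=[8.0395] v=[-1.1461]
Step 18: x=[7.9218] v=[-1.1766]
Step 19: x=[7.8017] v=[-1.2015]
Step 20: x=[7.6796] v=[-1.2206]
Step 21: x=[7.5562] v=[-1.2339]
Step 22: x=[7.4321] v=[-1.2413]
Step 23: x=[7.3078] v=[-1.2428]
Step 24: x=[7.1840] v=[-1.2384]
Step 25: x=[7.0612] v=[-1.2281]
Step 26: x=[6.9400] v=[-1.2120]
Step 27: x=[6.8210] v=[-1.1901]
Step 28: x=[6.7048] v=[-1.1625]
Step 29: x=[6.5919] v=[-1.1294]
Step 30: x=[6.4828] v=[-1.0909]
Step 31: x=[6.3781] v=[-1.0472]
Step 32: x=[6.2783] v=[-0.9985]
Step 33: x=[6.1838] v=[-0.9451]
Step 34: x=[6.0951] v=[-0.8872]
Step 35: x=[6.0126] v=[-0.8251]
Step 36: x=[5.9367] v=[-0.7590]
Step 37: x=[5.8678] v=[-0.6893]
Step 38: x=[5.8062] v=[-0.6163]
Step 39: x=[5.7522] v=[-0.5404]
Step 40: x=[5.7060] v=[-0.4619]
Step 41: x=[5.6679] v=[-0.3812]
Step 42: x=[5.6380] v=[-0.2987]
Step 43: x=[5.6165] v=[-0.2148]
Step 44: x=[5.6035] v=[-0.1299]
Step 45: x=[5.5991] v=[-0.0444]
Step 46: x=[5.6032] v=[0.0414]
First v>=0 after going negative at step 46, time=4.6000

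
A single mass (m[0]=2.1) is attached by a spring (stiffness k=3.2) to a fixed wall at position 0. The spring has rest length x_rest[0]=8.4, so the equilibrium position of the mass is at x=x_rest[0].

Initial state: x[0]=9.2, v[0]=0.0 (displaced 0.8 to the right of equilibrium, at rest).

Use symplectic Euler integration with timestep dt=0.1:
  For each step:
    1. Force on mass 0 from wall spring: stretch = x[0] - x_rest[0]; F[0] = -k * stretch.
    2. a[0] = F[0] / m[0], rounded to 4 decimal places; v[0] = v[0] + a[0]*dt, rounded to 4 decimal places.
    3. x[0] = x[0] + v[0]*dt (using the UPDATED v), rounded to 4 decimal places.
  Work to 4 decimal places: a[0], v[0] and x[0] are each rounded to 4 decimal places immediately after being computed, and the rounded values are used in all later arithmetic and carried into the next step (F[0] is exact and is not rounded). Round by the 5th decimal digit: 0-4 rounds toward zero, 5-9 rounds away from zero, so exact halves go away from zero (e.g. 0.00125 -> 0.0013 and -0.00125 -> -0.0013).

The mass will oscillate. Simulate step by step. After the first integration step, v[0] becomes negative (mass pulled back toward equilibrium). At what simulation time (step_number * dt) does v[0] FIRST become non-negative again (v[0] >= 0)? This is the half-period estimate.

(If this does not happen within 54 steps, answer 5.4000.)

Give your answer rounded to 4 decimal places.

Step 0: x=[9.2000] v=[0.0000]
Step 1: x=[9.1878] v=[-0.1219]
Step 2: x=[9.1636] v=[-0.2420]
Step 3: x=[9.1278] v=[-0.3584]
Step 4: x=[9.0809] v=[-0.4693]
Step 5: x=[9.0236] v=[-0.5731]
Step 6: x=[8.9568] v=[-0.6681]
Step 7: x=[8.8815] v=[-0.7530]
Step 8: x=[8.7989] v=[-0.8264]
Step 9: x=[8.7102] v=[-0.8872]
Step 10: x=[8.6168] v=[-0.9345]
Step 11: x=[8.5201] v=[-0.9675]
Step 12: x=[8.4215] v=[-0.9858]
Step 13: x=[8.3226] v=[-0.9891]
Step 14: x=[8.2249] v=[-0.9773]
Step 15: x=[8.1298] v=[-0.9506]
Step 16: x=[8.0389] v=[-0.9094]
Step 17: x=[7.9535] v=[-0.8544]
Step 18: x=[7.8749] v=[-0.7864]
Step 19: x=[7.8043] v=[-0.7064]
Step 20: x=[7.7427] v=[-0.6156]
Step 21: x=[7.6912] v=[-0.5154]
Step 22: x=[7.6505] v=[-0.4074]
Step 23: x=[7.6212] v=[-0.2932]
Step 24: x=[7.6038] v=[-0.1745]
Step 25: x=[7.5985] v=[-0.0532]
Step 26: x=[7.6054] v=[0.0689]
First v>=0 after going negative at step 26, time=2.6000

Answer: 2.6000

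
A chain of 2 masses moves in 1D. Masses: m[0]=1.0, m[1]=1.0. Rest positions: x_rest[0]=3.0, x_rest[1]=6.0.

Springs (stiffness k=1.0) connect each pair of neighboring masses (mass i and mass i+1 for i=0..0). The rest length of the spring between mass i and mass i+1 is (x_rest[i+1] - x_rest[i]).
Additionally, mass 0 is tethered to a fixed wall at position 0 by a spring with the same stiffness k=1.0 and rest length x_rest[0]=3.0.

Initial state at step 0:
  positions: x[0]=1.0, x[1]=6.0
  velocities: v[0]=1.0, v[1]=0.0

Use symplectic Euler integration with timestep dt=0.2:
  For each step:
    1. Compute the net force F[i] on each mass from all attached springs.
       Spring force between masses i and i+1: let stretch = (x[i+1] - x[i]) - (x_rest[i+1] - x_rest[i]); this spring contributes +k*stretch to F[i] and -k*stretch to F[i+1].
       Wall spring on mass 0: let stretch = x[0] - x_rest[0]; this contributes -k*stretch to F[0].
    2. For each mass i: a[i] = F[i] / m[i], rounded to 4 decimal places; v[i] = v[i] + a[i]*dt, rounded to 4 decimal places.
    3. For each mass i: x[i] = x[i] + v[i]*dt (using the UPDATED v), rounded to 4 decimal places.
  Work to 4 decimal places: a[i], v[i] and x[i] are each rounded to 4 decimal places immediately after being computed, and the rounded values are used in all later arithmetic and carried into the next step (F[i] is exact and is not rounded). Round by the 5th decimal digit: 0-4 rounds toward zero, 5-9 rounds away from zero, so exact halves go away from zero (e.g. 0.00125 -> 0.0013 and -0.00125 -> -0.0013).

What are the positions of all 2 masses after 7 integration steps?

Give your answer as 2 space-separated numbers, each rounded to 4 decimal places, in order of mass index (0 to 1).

Step 0: x=[1.0000 6.0000] v=[1.0000 0.0000]
Step 1: x=[1.3600 5.9200] v=[1.8000 -0.4000]
Step 2: x=[1.8480 5.7776] v=[2.4400 -0.7120]
Step 3: x=[2.4193 5.5980] v=[2.8563 -0.8979]
Step 4: x=[3.0209 5.4113] v=[3.0082 -0.9336]
Step 5: x=[3.5973 5.2490] v=[2.8821 -0.8117]
Step 6: x=[4.0959 5.1406] v=[2.4930 -0.5420]
Step 7: x=[4.4725 5.1104] v=[1.8828 -0.1509]

Answer: 4.4725 5.1104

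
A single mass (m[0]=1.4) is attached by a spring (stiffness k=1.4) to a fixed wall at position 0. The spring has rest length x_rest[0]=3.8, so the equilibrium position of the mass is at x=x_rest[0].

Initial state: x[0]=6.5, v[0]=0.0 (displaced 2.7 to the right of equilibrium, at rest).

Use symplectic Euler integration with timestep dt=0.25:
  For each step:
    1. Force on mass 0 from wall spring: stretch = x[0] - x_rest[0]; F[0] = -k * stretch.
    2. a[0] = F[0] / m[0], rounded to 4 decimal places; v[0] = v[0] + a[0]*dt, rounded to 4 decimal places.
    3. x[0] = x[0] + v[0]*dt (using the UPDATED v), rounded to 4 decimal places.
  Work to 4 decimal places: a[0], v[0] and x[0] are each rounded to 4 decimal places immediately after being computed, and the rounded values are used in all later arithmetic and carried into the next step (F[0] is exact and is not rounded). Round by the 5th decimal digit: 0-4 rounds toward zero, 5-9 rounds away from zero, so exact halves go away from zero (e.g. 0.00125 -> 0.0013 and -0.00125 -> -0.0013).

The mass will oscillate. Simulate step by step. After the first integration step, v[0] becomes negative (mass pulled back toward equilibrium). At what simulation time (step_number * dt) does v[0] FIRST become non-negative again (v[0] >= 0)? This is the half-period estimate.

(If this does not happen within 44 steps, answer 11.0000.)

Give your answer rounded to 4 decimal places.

Step 0: x=[6.5000] v=[0.0000]
Step 1: x=[6.3313] v=[-0.6750]
Step 2: x=[6.0044] v=[-1.3078]
Step 3: x=[5.5397] v=[-1.8589]
Step 4: x=[4.9663] v=[-2.2938]
Step 5: x=[4.3200] v=[-2.5854]
Step 6: x=[3.6412] v=[-2.7154]
Step 7: x=[2.9723] v=[-2.6757]
Step 8: x=[2.3551] v=[-2.4688]
Step 9: x=[1.8282] v=[-2.1076]
Step 10: x=[1.4245] v=[-1.6147]
Step 11: x=[1.1693] v=[-1.0208]
Step 12: x=[1.0785] v=[-0.3631]
Step 13: x=[1.1578] v=[0.3173]
First v>=0 after going negative at step 13, time=3.2500

Answer: 3.2500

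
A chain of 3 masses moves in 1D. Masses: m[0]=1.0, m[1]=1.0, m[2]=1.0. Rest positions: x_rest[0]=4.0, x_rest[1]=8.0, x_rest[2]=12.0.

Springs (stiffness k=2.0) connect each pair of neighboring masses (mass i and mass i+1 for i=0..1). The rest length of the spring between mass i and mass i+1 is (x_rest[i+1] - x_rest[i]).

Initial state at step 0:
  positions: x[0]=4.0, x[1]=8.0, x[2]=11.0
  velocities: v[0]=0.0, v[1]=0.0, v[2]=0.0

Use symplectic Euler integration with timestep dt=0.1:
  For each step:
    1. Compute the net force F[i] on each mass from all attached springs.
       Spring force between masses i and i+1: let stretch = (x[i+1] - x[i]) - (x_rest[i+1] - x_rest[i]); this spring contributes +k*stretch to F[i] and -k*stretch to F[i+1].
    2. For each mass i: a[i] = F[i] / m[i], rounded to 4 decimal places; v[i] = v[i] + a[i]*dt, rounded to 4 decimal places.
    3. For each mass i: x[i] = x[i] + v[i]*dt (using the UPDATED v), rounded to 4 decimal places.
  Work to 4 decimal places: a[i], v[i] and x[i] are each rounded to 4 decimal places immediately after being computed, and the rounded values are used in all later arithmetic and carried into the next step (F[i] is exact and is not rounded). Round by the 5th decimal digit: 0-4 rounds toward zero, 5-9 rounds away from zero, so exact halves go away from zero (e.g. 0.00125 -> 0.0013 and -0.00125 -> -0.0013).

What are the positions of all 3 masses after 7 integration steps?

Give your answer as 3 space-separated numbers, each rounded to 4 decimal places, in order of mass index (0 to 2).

Step 0: x=[4.0000 8.0000 11.0000] v=[0.0000 0.0000 0.0000]
Step 1: x=[4.0000 7.9800 11.0200] v=[0.0000 -0.2000 0.2000]
Step 2: x=[3.9996 7.9412 11.0592] v=[-0.0040 -0.3880 0.3920]
Step 3: x=[3.9980 7.8859 11.1160] v=[-0.0157 -0.5527 0.5684]
Step 4: x=[3.9942 7.8175 11.1882] v=[-0.0381 -0.6843 0.7224]
Step 5: x=[3.9869 7.7400 11.2730] v=[-0.0734 -0.7748 0.8483]
Step 6: x=[3.9746 7.6581 11.3672] v=[-0.1228 -0.8188 0.9417]
Step 7: x=[3.9560 7.5767 11.4672] v=[-0.1861 -0.8137 0.9999]

Answer: 3.9560 7.5767 11.4672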